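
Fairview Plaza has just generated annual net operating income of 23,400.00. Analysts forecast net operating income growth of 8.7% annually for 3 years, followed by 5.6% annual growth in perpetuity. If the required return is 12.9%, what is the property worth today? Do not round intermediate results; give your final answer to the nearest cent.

367214.34

D_1 = 25435.80000
D_2 = 27648.71460
D_3 = 30054.15277
Terminal value at year 3: TV = D_3×(1+g_2)/(r−g_2) = 31737.18533/0.073 = 434755.96336
P_0 = D_1/(1+r)^1 + D_2/(1+r)^2 + D_3/(1+r)^3 + TV/(1+r)^3
    = 22529.49513 + 21691.37396 + 20884.43180 + 302109.04078 = 367214.34167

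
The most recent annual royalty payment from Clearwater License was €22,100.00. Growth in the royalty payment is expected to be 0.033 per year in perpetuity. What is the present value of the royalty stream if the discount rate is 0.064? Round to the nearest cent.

€736429.03

D₁ = D₀ × (1 + g) = €22,100.00 × 1.033 = €22,829.3000
Growing perpetuity: P = D₁ / (r − g) = €22,829.3000 / (0.064 − 0.033) = €736,429.03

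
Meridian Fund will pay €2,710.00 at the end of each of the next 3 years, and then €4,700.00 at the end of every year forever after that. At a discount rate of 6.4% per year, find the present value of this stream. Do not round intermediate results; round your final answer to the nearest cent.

PV of 3-year annuity: €2,710.00 × [1 − (1+0.064)^−3] / 0.064 = 7190.58497
Perpetuity value at year 3: €4,700.00 / 0.064 = 73437.50000
PV of perpetuity: 73437.50000 / (1+0.064)^3 = 60966.74378
Total PV = 7190.58497 + 60966.74378 = 68157.32875

€68157.33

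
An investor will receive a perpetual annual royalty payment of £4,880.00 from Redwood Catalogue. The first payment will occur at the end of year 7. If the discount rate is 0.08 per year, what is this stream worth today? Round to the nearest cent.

Value at end of year 6: C / r = £4,880.00 / 0.08 = £61,000.0000
Discount to today: PV = £61,000.0000 / (1 + 0.08)^6 = £61,000.0000 / 1.586874 = £38,440.35

£38440.35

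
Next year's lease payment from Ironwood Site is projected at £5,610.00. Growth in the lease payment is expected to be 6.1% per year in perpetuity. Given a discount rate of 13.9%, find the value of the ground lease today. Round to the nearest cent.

£71923.08

Growing perpetuity: P = D₁ / (r − g) = £5,610.0000 / (0.139 − 0.061) = £71,923.08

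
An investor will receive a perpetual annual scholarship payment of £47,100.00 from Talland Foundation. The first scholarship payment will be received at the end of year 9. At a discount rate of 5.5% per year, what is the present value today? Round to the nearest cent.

Value at end of year 8: C / r = £47,100.00 / 0.055 = £856,363.6364
Discount to today: PV = £856,363.6364 / (1 + 0.055)^8 = £856,363.6364 / 1.534687 = £558,005.58

£558005.58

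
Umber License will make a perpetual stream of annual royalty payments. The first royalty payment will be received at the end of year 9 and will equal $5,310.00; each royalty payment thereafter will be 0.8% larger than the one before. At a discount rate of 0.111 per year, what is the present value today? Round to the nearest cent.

Value at end of year 8: C₁ / (r − g) = $5,310.00 / (0.111 − 0.008) = $51,553.3981
Discount to today: PV = $51,553.3981 / (1 + 0.111)^8 = $51,553.3981 / 2.321200 = $22,209.81

$22209.81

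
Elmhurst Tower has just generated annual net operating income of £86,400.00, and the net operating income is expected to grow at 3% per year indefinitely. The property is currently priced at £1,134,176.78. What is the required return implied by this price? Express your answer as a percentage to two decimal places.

10.85%

D₁ = £86,400.00 × 1.03 = £88,992.0000
P = D₁/(r − g) ⇒ r = D₁/P + g = £88,992.0000/£1,134,176.78 + 0.03 = 0.078464 + 0.03 = 0.108464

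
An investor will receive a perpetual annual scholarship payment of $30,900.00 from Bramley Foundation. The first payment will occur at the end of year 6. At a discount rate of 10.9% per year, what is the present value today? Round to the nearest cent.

Value at end of year 5: C / r = $30,900.00 / 0.109 = $283,486.2385
Discount to today: PV = $283,486.2385 / (1 + 0.109)^5 = $283,486.2385 / 1.677481 = $168,995.15

$168995.15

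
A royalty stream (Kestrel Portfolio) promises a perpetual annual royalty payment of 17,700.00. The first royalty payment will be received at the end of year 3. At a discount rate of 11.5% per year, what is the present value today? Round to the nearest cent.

123801.44

Value at end of year 2: C / r = 17,700.00 / 0.115 = 153,913.0435
Discount to today: PV = 153,913.0435 / (1 + 0.115)^2 = 153,913.0435 / 1.243225 = 123,801.44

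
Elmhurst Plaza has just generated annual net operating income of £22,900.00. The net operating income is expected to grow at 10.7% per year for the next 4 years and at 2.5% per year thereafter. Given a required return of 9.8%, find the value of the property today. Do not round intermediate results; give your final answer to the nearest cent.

£425706.25

D_1 = 25350.30000
D_2 = 28062.78210
D_3 = 31065.49978
D_4 = 34389.50826
Terminal value at year 4: TV = D_4×(1+g_2)/(r−g_2) = 35249.24597/0.073 = 482866.38313
P_0 = D_1/(1+r)^1 + D_2/(1+r)^2 + D_3/(1+r)^3 + D_4/(1+r)^4 + TV/(1+r)^4
    = 23087.70492 + 23276.94840 + 23467.74306 + 23660.10161 + 332213.75548 = 425706.25347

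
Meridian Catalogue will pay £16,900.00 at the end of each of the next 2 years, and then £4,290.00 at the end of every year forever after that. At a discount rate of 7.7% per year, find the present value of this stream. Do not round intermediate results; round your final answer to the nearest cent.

PV of 2-year annuity: £16,900.00 × [1 − (1+0.077)^−2] / 0.077 = 30261.59360
Perpetuity value at year 2: £4,290.00 / 0.077 = 55714.28571
PV of perpetuity: 55714.28571 / (1+0.077)^2 = 48032.49657
Total PV = 30261.59360 + 48032.49657 = 78294.09017

£78294.09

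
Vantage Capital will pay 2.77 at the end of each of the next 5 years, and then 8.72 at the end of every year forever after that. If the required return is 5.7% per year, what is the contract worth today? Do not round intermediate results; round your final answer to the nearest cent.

127.71

PV of 5-year annuity: 2.77 × [1 − (1+0.057)^−5] / 0.057 = 11.76409
Perpetuity value at year 5: 8.72 / 0.057 = 152.98246
PV of perpetuity: 152.98246 / (1+0.057)^5 = 115.94892
Total PV = 11.76409 + 115.94892 = 127.71301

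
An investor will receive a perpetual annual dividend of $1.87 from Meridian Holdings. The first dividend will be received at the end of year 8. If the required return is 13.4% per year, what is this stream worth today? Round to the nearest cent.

Value at end of year 7: C / r = $1.87 / 0.134 = $13.9552
Discount to today: PV = $13.9552 / (1 + 0.134)^7 = $13.9552 / 2.411523 = $5.79

$5.79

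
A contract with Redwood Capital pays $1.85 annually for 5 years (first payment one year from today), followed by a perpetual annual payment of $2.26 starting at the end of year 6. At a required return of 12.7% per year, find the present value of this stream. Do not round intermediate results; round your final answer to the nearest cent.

PV of 5-year annuity: $1.85 × [1 − (1+0.127)^−5] / 0.127 = 6.55479
Perpetuity value at year 5: $2.26 / 0.127 = 17.79528
PV of perpetuity: 17.79528 / (1+0.127)^5 = 9.78780
Total PV = 6.55479 + 9.78780 = 16.34259

$16.34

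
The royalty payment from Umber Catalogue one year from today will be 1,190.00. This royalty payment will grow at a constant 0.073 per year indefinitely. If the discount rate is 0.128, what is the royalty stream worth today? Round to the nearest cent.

Growing perpetuity: P = D₁ / (r − g) = 1,190.0000 / (0.128 − 0.073) = 21,636.36

21636.36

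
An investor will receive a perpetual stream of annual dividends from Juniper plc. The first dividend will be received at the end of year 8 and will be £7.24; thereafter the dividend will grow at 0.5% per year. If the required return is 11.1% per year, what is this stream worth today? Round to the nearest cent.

£32.69

Value at end of year 7: C₁ / (r − g) = £7.24 / (0.111 − 0.005) = £68.3019
Discount to today: PV = £68.3019 / (1 + 0.111)^7 = £68.3019 / 2.089288 = £32.69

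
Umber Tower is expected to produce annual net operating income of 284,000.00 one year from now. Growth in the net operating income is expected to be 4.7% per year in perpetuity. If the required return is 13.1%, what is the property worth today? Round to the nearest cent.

3380952.38

Growing perpetuity: P = D₁ / (r − g) = 284,000.0000 / (0.131 − 0.047) = 3,380,952.38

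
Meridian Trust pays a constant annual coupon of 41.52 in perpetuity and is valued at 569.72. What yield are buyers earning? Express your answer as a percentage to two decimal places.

P = C/r ⇒ r = C/P = 41.52/569.72 = 0.072878

7.29%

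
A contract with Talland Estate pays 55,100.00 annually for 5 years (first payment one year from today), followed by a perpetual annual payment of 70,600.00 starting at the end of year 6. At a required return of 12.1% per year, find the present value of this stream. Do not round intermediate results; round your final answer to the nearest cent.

527735.18

PV of 5-year annuity: 55,100.00 × [1 − (1+0.121)^−5] / 0.121 = 198132.09946
Perpetuity value at year 5: 70,600.00 / 0.121 = 583471.07438
PV of perpetuity: 583471.07438 / (1+0.121)^5 = 329603.08487
Total PV = 198132.09946 + 329603.08487 = 527735.18433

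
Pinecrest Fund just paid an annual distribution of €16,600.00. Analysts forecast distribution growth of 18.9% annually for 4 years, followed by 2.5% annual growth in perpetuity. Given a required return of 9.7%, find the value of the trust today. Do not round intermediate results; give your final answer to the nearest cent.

D_1 = 19737.40000
D_2 = 23467.76860
D_3 = 27903.17687
D_4 = 33176.87729
Terminal value at year 4: TV = D_4×(1+g_2)/(r−g_2) = 34006.29923/0.072 = 472309.71146
P_0 = D_1/(1+r)^1 + D_2/(1+r)^2 + D_3/(1+r)^3 + D_4/(1+r)^4 + TV/(1+r)^4
    = 17992.16044 + 19501.07453 + 21136.53384 + 22909.15108 + 326137.22017 = 407676.14005

€407676.14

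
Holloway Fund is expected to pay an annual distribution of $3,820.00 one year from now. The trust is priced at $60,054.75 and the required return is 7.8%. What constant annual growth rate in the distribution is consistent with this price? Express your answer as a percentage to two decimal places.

1.44%

P = D₁/(r−g) ⇒ g = r − D₁/P = 0.078 − $3,820.00/$60,054.75 = 0.014391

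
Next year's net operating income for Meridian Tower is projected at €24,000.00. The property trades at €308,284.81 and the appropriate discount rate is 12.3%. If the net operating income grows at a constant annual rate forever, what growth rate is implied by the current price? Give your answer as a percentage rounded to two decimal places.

4.51%

P = D₁/(r−g) ⇒ g = r − D₁/P = 0.123 − €24,000.00/€308,284.81 = 0.045150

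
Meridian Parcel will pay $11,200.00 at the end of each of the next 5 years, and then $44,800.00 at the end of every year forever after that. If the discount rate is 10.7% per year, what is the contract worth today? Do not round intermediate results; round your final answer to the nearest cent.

$293566.56

PV of 5-year annuity: $11,200.00 × [1 − (1+0.107)^−5] / 0.107 = 41708.34187
Perpetuity value at year 5: $44,800.00 / 0.107 = 418691.58879
PV of perpetuity: 418691.58879 / (1+0.107)^5 = 251858.22130
Total PV = 41708.34187 + 251858.22130 = 293566.56317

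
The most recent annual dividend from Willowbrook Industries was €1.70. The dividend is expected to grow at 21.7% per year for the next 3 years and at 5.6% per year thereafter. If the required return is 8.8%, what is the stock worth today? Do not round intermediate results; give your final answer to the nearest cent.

€84.92

D_1 = 2.06890
D_2 = 2.51785
D_3 = 3.06423
Terminal value at year 3: TV = D_3×(1+g_2)/(r−g_2) = 3.23582/0.032 = 101.11943
P_0 = D_1/(1+r)^1 + D_2/(1+r)^2 + D_3/(1+r)^3 + TV/(1+r)^3
    = 1.90156 + 2.12702 + 2.37922 + 78.51415 = 84.92195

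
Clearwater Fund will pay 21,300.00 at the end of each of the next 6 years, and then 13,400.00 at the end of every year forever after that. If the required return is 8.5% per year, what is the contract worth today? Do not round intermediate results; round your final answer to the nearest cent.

PV of 6-year annuity: 21,300.00 × [1 − (1+0.085)^−6] / 0.085 = 96991.40671
Perpetuity value at year 6: 13,400.00 / 0.085 = 157647.05882
PV of perpetuity: 157647.05882 / (1+0.085)^6 = 96628.99075
Total PV = 96991.40671 + 96628.99075 = 193620.39746

193620.40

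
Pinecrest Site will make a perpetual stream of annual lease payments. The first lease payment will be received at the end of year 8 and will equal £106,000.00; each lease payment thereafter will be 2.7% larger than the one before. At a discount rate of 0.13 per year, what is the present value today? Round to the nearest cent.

£437441.05

Value at end of year 7: C₁ / (r − g) = £106,000.00 / (0.13 − 0.027) = £1,029,126.2136
Discount to today: PV = £1,029,126.2136 / (1 + 0.13)^7 = £1,029,126.2136 / 2.352605 = £437,441.05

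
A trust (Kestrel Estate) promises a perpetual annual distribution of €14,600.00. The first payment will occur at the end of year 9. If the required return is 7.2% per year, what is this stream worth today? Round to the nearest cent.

€116268.50

Value at end of year 8: C / r = €14,600.00 / 0.072 = €202,777.7778
Discount to today: PV = €202,777.7778 / (1 + 0.072)^8 = €202,777.7778 / 1.744047 = €116,268.50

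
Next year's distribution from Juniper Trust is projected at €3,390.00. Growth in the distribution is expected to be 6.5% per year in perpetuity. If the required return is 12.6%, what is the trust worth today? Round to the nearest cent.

€55573.77

Growing perpetuity: P = D₁ / (r − g) = €3,390.0000 / (0.126 − 0.065) = €55,573.77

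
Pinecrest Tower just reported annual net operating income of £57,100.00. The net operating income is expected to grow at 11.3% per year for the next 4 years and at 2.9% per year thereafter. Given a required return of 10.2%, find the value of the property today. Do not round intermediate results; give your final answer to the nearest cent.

£1071653.12

D_1 = 63552.30000
D_2 = 70733.70990
D_3 = 78726.61912
D_4 = 87622.72708
Terminal value at year 4: TV = D_4×(1+g_2)/(r−g_2) = 90163.78616/0.073 = 1235120.35842
P_0 = D_1/(1+r)^1 + D_2/(1+r)^2 + D_3/(1+r)^3 + D_4/(1+r)^4 + TV/(1+r)^4
    = 57669.96370 + 58245.61670 + 58827.01578 + 59414.21829 + 837496.30990 = 1071653.12437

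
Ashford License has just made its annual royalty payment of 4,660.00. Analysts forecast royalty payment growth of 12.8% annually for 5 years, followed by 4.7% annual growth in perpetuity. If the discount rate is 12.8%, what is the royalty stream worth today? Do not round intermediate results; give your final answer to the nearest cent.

D_1 = 5256.48000
D_2 = 5929.30944
D_3 = 6688.26105
D_4 = 7544.35846
D_5 = 8510.03635
Terminal value at year 5: TV = D_5×(1+g_2)/(r−g_2) = 8910.00805/0.081 = 110000.09943
P_0 = D_1/(1+r)^1 + D_2/(1+r)^2 + D_3/(1+r)^3 + D_4/(1+r)^4 + D_5/(1+r)^5 + TV/(1+r)^5
    = 4660.00000 + 4660.00000 + 4660.00000 + 4660.00000 + 4660.00000 + 60234.81481 = 83534.81481

83534.81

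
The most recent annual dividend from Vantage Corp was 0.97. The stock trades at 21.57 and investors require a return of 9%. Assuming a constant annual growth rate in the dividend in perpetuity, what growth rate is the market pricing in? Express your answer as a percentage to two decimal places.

P = D₀(1+g)/(r−g) ⇒ P(r−g) = D₀(1+g) ⇒ g(P+D₀) = P·r − D₀
g = (P·r − D₀)/(P + D₀) = (21.57×0.09 − 0.97) / (21.57 + 0.97) = 0.043092

4.31%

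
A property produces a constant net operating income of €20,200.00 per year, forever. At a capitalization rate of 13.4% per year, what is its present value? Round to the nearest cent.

€150746.27

Level perpetuity: PV = C / r = €20,200.00 / 0.134 = €150,746.27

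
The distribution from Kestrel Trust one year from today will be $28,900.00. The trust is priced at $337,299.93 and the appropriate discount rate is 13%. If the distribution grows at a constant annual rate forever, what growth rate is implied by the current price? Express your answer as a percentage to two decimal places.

4.43%

P = D₁/(r−g) ⇒ g = r − D₁/P = 0.13 − $28,900.00/$337,299.93 = 0.044320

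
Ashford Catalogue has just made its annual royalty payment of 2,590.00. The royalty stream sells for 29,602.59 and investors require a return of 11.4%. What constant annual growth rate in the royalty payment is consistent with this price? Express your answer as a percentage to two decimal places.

P = D₀(1+g)/(r−g) ⇒ P(r−g) = D₀(1+g) ⇒ g(P+D₀) = P·r − D₀
g = (P·r − D₀)/(P + D₀) = (29,602.59×0.114 − 2,590.00) / (29,602.59 + 2,590.00) = 0.024375

2.44%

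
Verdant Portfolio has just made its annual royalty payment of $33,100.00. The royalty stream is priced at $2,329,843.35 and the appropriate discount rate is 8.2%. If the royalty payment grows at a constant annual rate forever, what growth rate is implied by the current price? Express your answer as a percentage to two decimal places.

P = D₀(1+g)/(r−g) ⇒ P(r−g) = D₀(1+g) ⇒ g(P+D₀) = P·r − D₀
g = (P·r − D₀)/(P + D₀) = ($2,329,843.35×0.082 − $33,100.00) / ($2,329,843.35 + $33,100.00) = 0.066843

6.68%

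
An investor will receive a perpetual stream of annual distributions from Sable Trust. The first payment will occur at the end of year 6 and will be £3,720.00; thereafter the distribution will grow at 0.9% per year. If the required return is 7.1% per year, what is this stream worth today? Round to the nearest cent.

Value at end of year 5: C₁ / (r − g) = £3,720.00 / (0.071 − 0.009) = £60,000.0000
Discount to today: PV = £60,000.0000 / (1 + 0.071)^5 = £60,000.0000 / 1.409118 = £42,579.83

£42579.83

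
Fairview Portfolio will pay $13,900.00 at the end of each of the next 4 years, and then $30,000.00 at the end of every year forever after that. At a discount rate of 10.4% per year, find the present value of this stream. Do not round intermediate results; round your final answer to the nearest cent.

PV of 4-year annuity: $13,900.00 × [1 − (1+0.104)^−4] / 0.104 = 43682.30341
Perpetuity value at year 4: $30,000.00 / 0.104 = 288461.53846
PV of perpetuity: 288461.53846 / (1+0.104)^4 = 194183.18577
Total PV = 43682.30341 + 194183.18577 = 237865.48918

$237865.49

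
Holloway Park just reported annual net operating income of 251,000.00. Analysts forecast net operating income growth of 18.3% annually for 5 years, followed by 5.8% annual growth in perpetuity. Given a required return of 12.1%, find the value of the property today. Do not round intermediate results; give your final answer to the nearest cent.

D_1 = 296933.00000
D_2 = 351271.73900
D_3 = 415554.46724
D_4 = 491600.93474
D_5 = 581563.90580
Terminal value at year 5: TV = D_5×(1+g_2)/(r−g_2) = 615294.61234/0.063 = 9766581.14818
P_0 = D_1/(1+r)^1 + D_2/(1+r)^2 + D_3/(1+r)^3 + D_4/(1+r)^4 + D_5/(1+r)^5 + TV/(1+r)^5
    = 264882.24799 + 279532.29204 + 294992.59722 + 311307.97726 + 328525.72444 + 5517146.29301 = 6996387.13197

6996387.13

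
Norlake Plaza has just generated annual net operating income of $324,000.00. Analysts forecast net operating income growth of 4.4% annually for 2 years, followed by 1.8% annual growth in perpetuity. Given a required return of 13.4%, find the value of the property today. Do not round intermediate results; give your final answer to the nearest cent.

D_1 = 338256.00000
D_2 = 353139.26400
Terminal value at year 2: TV = D_2×(1+g_2)/(r−g_2) = 359495.77075/0.116 = 3099101.47200
P_0 = D_1/(1+r)^1 + D_2/(1+r)^2 + TV/(1+r)^2
    = 298285.71429 + 274612.24490 + 2409959.18367 = 2982857.14286

$2982857.14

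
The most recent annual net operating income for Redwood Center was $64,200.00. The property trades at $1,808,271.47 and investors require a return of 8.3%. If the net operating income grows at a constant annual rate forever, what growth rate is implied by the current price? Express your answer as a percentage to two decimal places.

4.59%

P = D₀(1+g)/(r−g) ⇒ P(r−g) = D₀(1+g) ⇒ g(P+D₀) = P·r − D₀
g = (P·r − D₀)/(P + D₀) = ($1,808,271.47×0.083 − $64,200.00) / ($1,808,271.47 + $64,200.00) = 0.045868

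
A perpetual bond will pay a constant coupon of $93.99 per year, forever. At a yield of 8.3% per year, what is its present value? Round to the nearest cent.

$1132.41

Level perpetuity: PV = C / r = $93.99 / 0.083 = $1,132.41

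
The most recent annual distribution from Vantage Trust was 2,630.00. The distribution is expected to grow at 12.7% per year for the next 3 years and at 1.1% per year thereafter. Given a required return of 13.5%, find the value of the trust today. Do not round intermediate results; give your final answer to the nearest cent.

D_1 = 2964.01000
D_2 = 3340.43927
D_3 = 3764.67506
Terminal value at year 3: TV = D_3×(1+g_2)/(r−g_2) = 3806.08648/0.124 = 30694.24583
P_0 = D_1/(1+r)^1 + D_2/(1+r)^2 + D_3/(1+r)^3 + TV/(1+r)^3
    = 2611.46256 + 2593.05577 + 2574.77873 + 20992.75235 = 28772.04940

28772.05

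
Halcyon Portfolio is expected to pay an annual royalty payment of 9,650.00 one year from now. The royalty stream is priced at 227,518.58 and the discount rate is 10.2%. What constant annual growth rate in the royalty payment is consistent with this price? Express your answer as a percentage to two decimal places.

5.96%

P = D₁/(r−g) ⇒ g = r − D₁/P = 0.102 − 9,650.00/227,518.58 = 0.059586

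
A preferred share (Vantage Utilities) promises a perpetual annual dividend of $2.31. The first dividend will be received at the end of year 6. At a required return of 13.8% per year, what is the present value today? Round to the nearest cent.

$8.77

Value at end of year 5: C / r = $2.31 / 0.138 = $16.7391
Discount to today: PV = $16.7391 / (1 + 0.138)^5 = $16.7391 / 1.908584 = $8.77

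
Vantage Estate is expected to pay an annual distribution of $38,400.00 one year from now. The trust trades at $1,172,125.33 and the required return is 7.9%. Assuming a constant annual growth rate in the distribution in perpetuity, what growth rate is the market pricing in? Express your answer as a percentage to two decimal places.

4.62%

P = D₁/(r−g) ⇒ g = r − D₁/P = 0.079 − $38,400.00/$1,172,125.33 = 0.046239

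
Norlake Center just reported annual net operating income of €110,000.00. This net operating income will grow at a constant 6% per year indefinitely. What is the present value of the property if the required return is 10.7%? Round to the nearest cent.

D₁ = D₀ × (1 + g) = €110,000.00 × 1.06 = €116,600.0000
Growing perpetuity: P = D₁ / (r − g) = €116,600.0000 / (0.107 − 0.06) = €2,480,851.06

€2480851.06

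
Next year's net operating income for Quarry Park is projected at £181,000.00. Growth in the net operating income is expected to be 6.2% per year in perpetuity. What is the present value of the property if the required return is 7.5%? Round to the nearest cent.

£13923076.92

Growing perpetuity: P = D₁ / (r − g) = £181,000.0000 / (0.075 − 0.062) = £13,923,076.92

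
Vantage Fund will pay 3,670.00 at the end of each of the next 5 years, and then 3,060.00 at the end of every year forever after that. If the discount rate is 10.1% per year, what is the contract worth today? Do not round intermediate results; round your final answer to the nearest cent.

32603.51

PV of 5-year annuity: 3,670.00 × [1 − (1+0.101)^−5] / 0.101 = 13876.71932
Perpetuity value at year 5: 3,060.00 / 0.101 = 30297.02970
PV of perpetuity: 30297.02970 / (1+0.101)^5 = 18726.79506
Total PV = 13876.71932 + 18726.79506 = 32603.51439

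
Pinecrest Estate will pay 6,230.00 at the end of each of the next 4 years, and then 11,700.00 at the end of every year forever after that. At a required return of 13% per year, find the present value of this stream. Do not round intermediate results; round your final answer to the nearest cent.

PV of 4-year annuity: 6,230.00 × [1 − (1+0.13)^−4] / 0.13 = 18530.95636
Perpetuity value at year 4: 11,700.00 / 0.13 = 90000.00000
PV of perpetuity: 90000.00000 / (1+0.13)^4 = 55198.68549
Total PV = 18530.95636 + 55198.68549 = 73729.64185

73729.64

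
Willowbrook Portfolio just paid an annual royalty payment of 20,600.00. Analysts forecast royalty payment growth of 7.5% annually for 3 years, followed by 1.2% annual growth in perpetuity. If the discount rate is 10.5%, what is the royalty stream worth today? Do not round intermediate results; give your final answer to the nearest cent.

D_1 = 22145.00000
D_2 = 23805.87500
D_3 = 25591.31562
Terminal value at year 3: TV = D_3×(1+g_2)/(r−g_2) = 25898.41141/0.093 = 278477.54207
P_0 = D_1/(1+r)^1 + D_2/(1+r)^2 + D_3/(1+r)^3 + TV/(1+r)^3
    = 20040.72398 + 19496.63193 + 18967.31160 + 206396.98219 = 264901.64970

264901.65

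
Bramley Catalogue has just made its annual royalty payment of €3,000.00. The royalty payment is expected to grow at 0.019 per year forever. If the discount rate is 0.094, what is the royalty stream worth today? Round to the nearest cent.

€40760.00

D₁ = D₀ × (1 + g) = €3,000.00 × 1.019 = €3,057.0000
Growing perpetuity: P = D₁ / (r − g) = €3,057.0000 / (0.094 − 0.019) = €40,760.00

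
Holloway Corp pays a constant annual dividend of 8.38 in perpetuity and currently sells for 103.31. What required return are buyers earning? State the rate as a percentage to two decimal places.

P = C/r ⇒ r = C/P = 8.38/103.31 = 0.081115

8.11%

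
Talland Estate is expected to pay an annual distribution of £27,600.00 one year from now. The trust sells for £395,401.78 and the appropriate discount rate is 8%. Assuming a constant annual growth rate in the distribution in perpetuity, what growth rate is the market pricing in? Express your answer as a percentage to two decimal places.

P = D₁/(r−g) ⇒ g = r − D₁/P = 0.08 − £27,600.00/£395,401.78 = 0.010198

1.02%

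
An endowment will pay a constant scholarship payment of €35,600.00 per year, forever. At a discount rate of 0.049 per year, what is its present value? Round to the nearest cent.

€726530.61

Level perpetuity: PV = C / r = €35,600.00 / 0.049 = €726,530.61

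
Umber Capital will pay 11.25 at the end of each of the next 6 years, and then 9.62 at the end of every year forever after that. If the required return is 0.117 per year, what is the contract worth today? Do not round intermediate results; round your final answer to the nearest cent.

88.98

PV of 6-year annuity: 11.25 × [1 − (1+0.117)^−6] / 0.117 = 46.64901
Perpetuity value at year 6: 9.62 / 0.117 = 82.22222
PV of perpetuity: 82.22222 / (1+0.117)^6 = 42.33213
Total PV = 46.64901 + 42.33213 = 88.98115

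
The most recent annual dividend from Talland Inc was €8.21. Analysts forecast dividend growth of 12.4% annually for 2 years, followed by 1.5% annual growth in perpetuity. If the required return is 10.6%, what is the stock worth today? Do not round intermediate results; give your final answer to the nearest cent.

D_1 = 9.22804
D_2 = 10.37232
Terminal value at year 2: TV = D_2×(1+g_2)/(r−g_2) = 10.52790/0.091 = 115.69123
P_0 = D_1/(1+r)^1 + D_2/(1+r)^2 + TV/(1+r)^2
    = 8.34362 + 8.47941 + 94.57801 = 111.40104

€111.40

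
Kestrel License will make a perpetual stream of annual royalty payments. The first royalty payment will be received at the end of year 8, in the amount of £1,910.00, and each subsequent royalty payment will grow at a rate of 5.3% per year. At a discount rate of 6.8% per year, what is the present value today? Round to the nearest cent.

Value at end of year 7: C₁ / (r − g) = £1,910.00 / (0.068 − 0.053) = £127,333.3333
Discount to today: PV = £127,333.3333 / (1 + 0.068)^7 = £127,333.3333 / 1.584889 = £80,342.13

£80342.13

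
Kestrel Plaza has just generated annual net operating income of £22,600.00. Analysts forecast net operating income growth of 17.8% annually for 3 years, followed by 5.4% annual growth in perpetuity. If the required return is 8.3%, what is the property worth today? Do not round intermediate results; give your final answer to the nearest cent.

£1137470.25

D_1 = 26622.80000
D_2 = 31361.65840
D_3 = 36944.03360
Terminal value at year 3: TV = D_3×(1+g_2)/(r−g_2) = 38939.01141/0.029 = 1342724.53136
P_0 = D_1/(1+r)^1 + D_2/(1+r)^2 + D_3/(1+r)^3 + TV/(1+r)^3
    = 24582.45614 + 26738.81194 + 29084.32176 + 1057064.65989 = 1137470.24973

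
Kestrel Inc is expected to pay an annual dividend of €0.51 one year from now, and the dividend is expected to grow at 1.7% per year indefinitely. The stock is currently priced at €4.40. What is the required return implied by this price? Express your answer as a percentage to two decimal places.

P = D₁/(r − g) ⇒ r = D₁/P + g = €0.5100/€4.40 + 0.017 = 0.115909 + 0.017 = 0.132909

13.29%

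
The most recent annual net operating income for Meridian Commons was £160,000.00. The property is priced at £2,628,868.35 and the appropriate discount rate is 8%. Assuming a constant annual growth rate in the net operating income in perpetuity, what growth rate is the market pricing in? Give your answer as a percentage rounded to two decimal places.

1.80%

P = D₀(1+g)/(r−g) ⇒ P(r−g) = D₀(1+g) ⇒ g(P+D₀) = P·r − D₀
g = (P·r − D₀)/(P + D₀) = (£2,628,868.35×0.08 − £160,000.00) / (£2,628,868.35 + £160,000.00) = 0.018039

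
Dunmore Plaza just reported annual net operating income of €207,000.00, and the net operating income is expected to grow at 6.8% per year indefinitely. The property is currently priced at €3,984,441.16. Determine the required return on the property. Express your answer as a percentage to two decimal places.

D₁ = €207,000.00 × 1.068 = €221,076.0000
P = D₁/(r − g) ⇒ r = D₁/P + g = €221,076.0000/€3,984,441.16 + 0.068 = 0.055485 + 0.068 = 0.123485

12.35%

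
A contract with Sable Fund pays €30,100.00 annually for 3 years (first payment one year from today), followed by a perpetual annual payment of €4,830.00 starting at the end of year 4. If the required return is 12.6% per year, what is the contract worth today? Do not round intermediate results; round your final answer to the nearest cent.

PV of 3-year annuity: €30,100.00 × [1 − (1+0.126)^−3] / 0.126 = 71556.20420
Perpetuity value at year 3: €4,830.00 / 0.126 = 38333.33333
PV of perpetuity: 38333.33333 / (1+0.126)^3 = 26851.05871
Total PV = 71556.20420 + 26851.05871 = 98407.26291

€98407.26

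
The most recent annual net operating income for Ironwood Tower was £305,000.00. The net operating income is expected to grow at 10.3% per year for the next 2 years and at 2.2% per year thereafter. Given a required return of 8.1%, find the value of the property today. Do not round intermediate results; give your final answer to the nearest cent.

D_1 = 336415.00000
D_2 = 371065.74500
Terminal value at year 2: TV = D_2×(1+g_2)/(r−g_2) = 379229.19139/0.059 = 6427613.41339
P_0 = D_1/(1+r)^1 + D_2/(1+r)^2 + TV/(1+r)^2
    = 311207.21554 + 317540.75739 + 5500451.76366 = 6129199.73659

£6129199.74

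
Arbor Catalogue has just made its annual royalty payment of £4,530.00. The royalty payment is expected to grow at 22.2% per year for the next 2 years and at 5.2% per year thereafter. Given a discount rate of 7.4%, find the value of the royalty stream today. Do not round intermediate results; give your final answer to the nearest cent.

£291449.17

D_1 = 5535.66000
D_2 = 6764.57652
Terminal value at year 2: TV = D_2×(1+g_2)/(r−g_2) = 7116.33450/0.022 = 323469.74996
P_0 = D_1/(1+r)^1 + D_2/(1+r)^2 + TV/(1+r)^2
    = 5154.24581 + 5864.51432 + 280430.41204 = 291449.17217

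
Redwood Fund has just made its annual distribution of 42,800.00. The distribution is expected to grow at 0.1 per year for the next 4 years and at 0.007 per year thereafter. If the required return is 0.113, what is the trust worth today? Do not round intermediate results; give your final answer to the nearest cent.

554192.60

D_1 = 47080.00000
D_2 = 51788.00000
D_3 = 56966.80000
D_4 = 62663.48000
Terminal value at year 4: TV = D_4×(1+g_2)/(r−g_2) = 63102.12436/0.106 = 595303.06000
P_0 = D_1/(1+r)^1 + D_2/(1+r)^2 + D_3/(1+r)^3 + D_4/(1+r)^4 + TV/(1+r)^4
    = 42300.08985 + 41806.01872 + 41317.71841 + 40835.12152 + 387933.65442 = 554192.60291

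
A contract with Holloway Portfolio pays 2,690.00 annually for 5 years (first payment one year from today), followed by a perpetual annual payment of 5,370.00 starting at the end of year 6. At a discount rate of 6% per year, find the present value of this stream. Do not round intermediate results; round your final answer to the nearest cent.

78210.87

PV of 5-year annuity: 2,690.00 × [1 − (1+0.06)^−5] / 0.06 = 11331.25858
Perpetuity value at year 5: 5,370.00 / 0.06 = 89500.00000
PV of perpetuity: 89500.00000 / (1+0.06)^5 = 66879.60647
Total PV = 11331.25858 + 66879.60647 = 78210.86505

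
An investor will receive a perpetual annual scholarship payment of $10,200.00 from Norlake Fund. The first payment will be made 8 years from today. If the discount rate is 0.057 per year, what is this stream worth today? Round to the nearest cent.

$121394.89

Value at end of year 7: C / r = $10,200.00 / 0.057 = $178,947.3684
Discount to today: PV = $178,947.3684 / (1 + 0.057)^7 = $178,947.3684 / 1.474093 = $121,394.89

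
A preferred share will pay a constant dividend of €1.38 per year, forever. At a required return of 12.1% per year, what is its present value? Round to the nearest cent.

€11.40

Level perpetuity: PV = C / r = €1.38 / 0.121 = €11.40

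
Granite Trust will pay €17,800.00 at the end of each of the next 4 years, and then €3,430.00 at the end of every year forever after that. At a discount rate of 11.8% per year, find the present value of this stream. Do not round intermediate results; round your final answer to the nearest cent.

PV of 4-year annuity: €17,800.00 × [1 − (1+0.118)^−4] / 0.118 = 54293.34412
Perpetuity value at year 4: €3,430.00 / 0.118 = 29067.79661
PV of perpetuity: 29067.79661 / (1+0.118)^4 = 18605.65221
Total PV = 54293.34412 + 18605.65221 = 72898.99633

€72899.00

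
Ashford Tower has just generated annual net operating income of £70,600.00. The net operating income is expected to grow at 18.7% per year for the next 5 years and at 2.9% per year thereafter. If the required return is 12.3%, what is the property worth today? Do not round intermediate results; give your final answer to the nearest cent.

D_1 = 83802.20000
D_2 = 99473.21140
D_3 = 118074.70193
D_4 = 140154.67119
D_5 = 166363.59471
Terminal value at year 5: TV = D_5×(1+g_2)/(r−g_2) = 171188.13895/0.094 = 1821150.41439
P_0 = D_1/(1+r)^1 + D_2/(1+r)^2 + D_3/(1+r)^3 + D_4/(1+r)^4 + D_5/(1+r)^5 + TV/(1+r)^5
    = 74623.50846 + 78876.31749 + 83371.49498 + 88122.85355 + 93144.99302 + 1019640.40237 = 1437779.56987

£1437779.57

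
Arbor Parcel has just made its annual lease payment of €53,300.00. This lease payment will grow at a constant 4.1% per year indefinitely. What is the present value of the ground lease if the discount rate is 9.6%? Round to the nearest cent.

D₁ = D₀ × (1 + g) = €53,300.00 × 1.041 = €55,485.3000
Growing perpetuity: P = D₁ / (r − g) = €55,485.3000 / (0.096 − 0.041) = €1,008,823.64

€1008823.64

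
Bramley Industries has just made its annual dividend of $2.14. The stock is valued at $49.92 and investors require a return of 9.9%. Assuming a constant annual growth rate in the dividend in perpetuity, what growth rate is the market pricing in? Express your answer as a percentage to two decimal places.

5.38%

P = D₀(1+g)/(r−g) ⇒ P(r−g) = D₀(1+g) ⇒ g(P+D₀) = P·r − D₀
g = (P·r − D₀)/(P + D₀) = ($49.92×0.099 − $2.14) / ($49.92 + $2.14) = 0.053824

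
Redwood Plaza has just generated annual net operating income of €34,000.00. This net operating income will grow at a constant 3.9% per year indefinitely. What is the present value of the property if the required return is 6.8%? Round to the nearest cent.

D₁ = D₀ × (1 + g) = €34,000.00 × 1.039 = €35,326.0000
Growing perpetuity: P = D₁ / (r − g) = €35,326.0000 / (0.068 − 0.039) = €1,218,137.93

€1218137.93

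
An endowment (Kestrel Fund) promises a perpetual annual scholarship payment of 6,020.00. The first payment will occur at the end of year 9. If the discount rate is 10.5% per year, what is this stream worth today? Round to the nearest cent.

Value at end of year 8: C / r = 6,020.00 / 0.105 = 57,333.3333
Discount to today: PV = 57,333.3333 / (1 + 0.105)^8 = 57,333.3333 / 2.222789 = 25,793.42

25793.42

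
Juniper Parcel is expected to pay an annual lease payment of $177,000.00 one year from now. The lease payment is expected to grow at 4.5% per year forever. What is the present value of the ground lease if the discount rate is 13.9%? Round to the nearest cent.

$1882978.72

Growing perpetuity: P = D₁ / (r − g) = $177,000.0000 / (0.139 − 0.045) = $1,882,978.72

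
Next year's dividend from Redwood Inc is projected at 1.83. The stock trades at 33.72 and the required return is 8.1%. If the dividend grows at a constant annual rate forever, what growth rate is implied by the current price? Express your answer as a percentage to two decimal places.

P = D₁/(r−g) ⇒ g = r − D₁/P = 0.081 − 1.83/33.72 = 0.026730

2.67%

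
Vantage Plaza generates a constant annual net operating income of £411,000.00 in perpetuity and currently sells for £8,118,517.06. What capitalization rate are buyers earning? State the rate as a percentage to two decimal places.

5.06%

P = C/r ⇒ r = C/P = £411,000.00/£8,118,517.06 = 0.050625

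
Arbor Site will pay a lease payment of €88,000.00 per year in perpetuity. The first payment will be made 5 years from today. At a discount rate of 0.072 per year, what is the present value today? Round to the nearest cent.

€925488.52

Value at end of year 4: C / r = €88,000.00 / 0.072 = €1,222,222.2222
Discount to today: PV = €1,222,222.2222 / (1 + 0.072)^4 = €1,222,222.2222 / 1.320624 = €925,488.52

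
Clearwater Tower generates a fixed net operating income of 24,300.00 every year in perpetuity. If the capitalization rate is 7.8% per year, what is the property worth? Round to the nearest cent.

311538.46

Level perpetuity: PV = C / r = 24,300.00 / 0.078 = 311,538.46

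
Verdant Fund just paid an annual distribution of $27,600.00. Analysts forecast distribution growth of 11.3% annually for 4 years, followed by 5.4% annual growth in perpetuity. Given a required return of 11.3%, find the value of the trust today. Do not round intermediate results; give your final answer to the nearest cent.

D_1 = 30718.80000
D_2 = 34190.02440
D_3 = 38053.49716
D_4 = 42353.54234
Terminal value at year 4: TV = D_4×(1+g_2)/(r−g_2) = 44640.63362/0.059 = 756620.90885
P_0 = D_1/(1+r)^1 + D_2/(1+r)^2 + D_3/(1+r)^3 + D_4/(1+r)^4 + TV/(1+r)^4
    = 27600.00000 + 27600.00000 + 27600.00000 + 27600.00000 + 493057.62712 = 603457.62712

$603457.63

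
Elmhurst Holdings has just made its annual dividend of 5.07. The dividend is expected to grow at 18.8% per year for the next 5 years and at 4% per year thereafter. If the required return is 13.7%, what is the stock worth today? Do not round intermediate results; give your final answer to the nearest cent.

96.67

D_1 = 6.02316
D_2 = 7.15551
D_3 = 8.50075
D_4 = 10.09889
D_5 = 11.99748
Terminal value at year 5: TV = D_5×(1+g_2)/(r−g_2) = 12.47738/0.097 = 128.63281
P_0 = D_1/(1+r)^1 + D_2/(1+r)^2 + D_3/(1+r)^3 + D_4/(1+r)^4 + D_5/(1+r)^5 + TV/(1+r)^5
    = 5.29741 + 5.53503 + 5.78330 + 6.04271 + 6.31376 + 67.69389 = 96.66610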